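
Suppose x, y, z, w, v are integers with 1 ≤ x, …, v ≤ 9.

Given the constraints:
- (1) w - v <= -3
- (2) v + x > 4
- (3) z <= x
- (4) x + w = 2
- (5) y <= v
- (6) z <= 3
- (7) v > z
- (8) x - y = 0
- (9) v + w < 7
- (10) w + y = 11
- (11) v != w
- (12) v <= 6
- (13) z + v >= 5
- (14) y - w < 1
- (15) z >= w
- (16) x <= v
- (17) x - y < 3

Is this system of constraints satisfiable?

From constraints 6 and 15: w ≤ z ≤ 3. From constraints 5 and 12: y ≤ v ≤ 6. Hence w + y ≤ 9. But constraint 10 requires w + y = 11, and 11 > 9. Contradiction.

Unsatisfiable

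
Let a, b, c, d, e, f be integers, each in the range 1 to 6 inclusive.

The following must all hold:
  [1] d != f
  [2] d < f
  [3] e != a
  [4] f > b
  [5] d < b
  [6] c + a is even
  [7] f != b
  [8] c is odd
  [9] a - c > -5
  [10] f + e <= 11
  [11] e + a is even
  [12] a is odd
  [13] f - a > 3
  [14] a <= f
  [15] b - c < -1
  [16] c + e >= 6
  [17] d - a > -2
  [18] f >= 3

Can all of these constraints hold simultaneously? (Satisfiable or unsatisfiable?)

Satisfiable

Take a = 1, b = 3, c = 5, d = 1, e = 3, f = 6. Then constraint 9: a - c = -4; constraint 10: f + e = 9, and every other listed constraint is also met.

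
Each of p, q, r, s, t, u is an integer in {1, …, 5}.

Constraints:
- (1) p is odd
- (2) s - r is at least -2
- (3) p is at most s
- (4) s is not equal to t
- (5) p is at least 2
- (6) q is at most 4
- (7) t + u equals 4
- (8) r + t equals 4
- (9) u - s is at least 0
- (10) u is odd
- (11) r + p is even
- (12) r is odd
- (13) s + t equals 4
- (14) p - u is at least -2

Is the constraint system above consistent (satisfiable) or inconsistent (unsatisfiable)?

Setting (p, q, r, s, t, u) = (3, 2, 3, 3, 1, 3) satisfies everything: constraint 2: s - r = 0; constraint 7: t + u = 4, and the others follow.

Satisfiable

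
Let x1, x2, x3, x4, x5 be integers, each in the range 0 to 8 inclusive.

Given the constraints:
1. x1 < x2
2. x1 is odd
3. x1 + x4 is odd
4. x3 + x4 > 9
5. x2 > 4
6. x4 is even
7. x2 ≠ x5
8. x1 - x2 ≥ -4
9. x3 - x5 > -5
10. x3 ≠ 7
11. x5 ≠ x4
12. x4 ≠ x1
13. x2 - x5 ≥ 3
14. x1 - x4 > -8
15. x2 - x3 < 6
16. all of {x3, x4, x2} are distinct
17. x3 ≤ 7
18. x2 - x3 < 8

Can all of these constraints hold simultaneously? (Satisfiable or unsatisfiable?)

Satisfiable

One satisfying assignment is x1 = 3, x2 = 7, x3 = 2, x4 = 8, x5 = 4.
For the less obvious constraints — constraint 4: x3 + x4 = 10; constraint 8: x1 - x2 = -4; constraint 9: x3 - x5 = -2 — and the others hold by inspection.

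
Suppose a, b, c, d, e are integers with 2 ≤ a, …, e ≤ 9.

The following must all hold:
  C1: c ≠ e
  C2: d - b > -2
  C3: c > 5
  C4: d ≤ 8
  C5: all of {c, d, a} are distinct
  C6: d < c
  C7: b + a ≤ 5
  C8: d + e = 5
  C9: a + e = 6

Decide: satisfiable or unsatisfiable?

Try a = 3, b = 2, c = 7, d = 2, e = 3.
Check constraint 2: d - b = 0; constraint 7: b + a = 5. The remaining constraints are straightforward to verify.

Satisfiable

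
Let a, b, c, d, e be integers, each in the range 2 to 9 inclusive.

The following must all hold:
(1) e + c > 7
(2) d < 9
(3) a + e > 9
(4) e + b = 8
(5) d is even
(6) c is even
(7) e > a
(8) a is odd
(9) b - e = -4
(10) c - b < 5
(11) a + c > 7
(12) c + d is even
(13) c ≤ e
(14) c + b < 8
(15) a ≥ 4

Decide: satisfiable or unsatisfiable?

Satisfiable

One satisfying assignment is a = 5, b = 2, c = 4, d = 2, e = 6.
For the less obvious constraints — constraint 1: e + c = 10; constraint 3: a + e = 11; constraint 4: e + b = 8 — and the others hold by inspection.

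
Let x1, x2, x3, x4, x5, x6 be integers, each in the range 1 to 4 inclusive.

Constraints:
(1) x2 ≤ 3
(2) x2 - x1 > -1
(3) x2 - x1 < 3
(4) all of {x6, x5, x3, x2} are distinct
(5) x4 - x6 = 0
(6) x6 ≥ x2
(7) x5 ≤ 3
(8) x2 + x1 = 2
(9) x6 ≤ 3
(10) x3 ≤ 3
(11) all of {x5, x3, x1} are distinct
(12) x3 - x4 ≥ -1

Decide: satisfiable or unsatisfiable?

Unsatisfiable

Constraints 1, 7, 9, and 10 confine each of x6, x5, x3, x2 to the 3 values {1, …, 3} (the domain already gives each ≥ 1).
Constraint 4 requires all 4 of them to be distinct, but only 3 values are available — impossible by the pigeonhole principle.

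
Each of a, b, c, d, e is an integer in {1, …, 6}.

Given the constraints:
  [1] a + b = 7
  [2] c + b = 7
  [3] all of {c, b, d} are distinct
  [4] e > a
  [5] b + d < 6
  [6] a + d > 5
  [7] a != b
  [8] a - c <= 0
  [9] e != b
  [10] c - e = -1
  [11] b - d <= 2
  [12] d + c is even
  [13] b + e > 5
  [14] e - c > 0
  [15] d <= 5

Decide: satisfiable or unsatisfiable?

The assignment a = 4, b = 3, c = 4, d = 2, e = 5 works:
  constraint 1 holds since a + b = 7.
  constraint 2 holds since c + b = 7.
The rest check out directly.

Satisfiable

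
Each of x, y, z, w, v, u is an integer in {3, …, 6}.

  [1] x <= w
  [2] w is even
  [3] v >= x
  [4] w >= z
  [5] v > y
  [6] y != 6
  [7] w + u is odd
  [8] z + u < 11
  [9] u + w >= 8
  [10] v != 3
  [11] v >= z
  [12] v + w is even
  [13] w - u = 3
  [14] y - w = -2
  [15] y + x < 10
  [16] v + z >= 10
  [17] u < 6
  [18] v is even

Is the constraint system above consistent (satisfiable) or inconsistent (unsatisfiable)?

Satisfiable

Try x = 4, y = 4, z = 5, w = 6, v = 6, u = 3.
Check constraint 8: z + u = 8; constraint 9: u + w = 9. The remaining constraints are straightforward to verify.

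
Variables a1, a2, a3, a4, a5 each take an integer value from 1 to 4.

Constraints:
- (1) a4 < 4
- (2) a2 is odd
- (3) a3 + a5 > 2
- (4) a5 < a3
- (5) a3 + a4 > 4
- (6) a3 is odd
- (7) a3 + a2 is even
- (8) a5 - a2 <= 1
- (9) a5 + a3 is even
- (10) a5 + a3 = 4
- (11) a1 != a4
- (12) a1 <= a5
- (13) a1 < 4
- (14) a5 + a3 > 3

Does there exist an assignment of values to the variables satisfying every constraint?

Try a1 = 1, a2 = 1, a3 = 3, a4 = 3, a5 = 1.
Check constraint 3: a3 + a5 = 4; constraint 5: a3 + a4 = 6; constraint 8: a5 - a2 = 0. The remaining constraints are straightforward to verify.

Satisfiable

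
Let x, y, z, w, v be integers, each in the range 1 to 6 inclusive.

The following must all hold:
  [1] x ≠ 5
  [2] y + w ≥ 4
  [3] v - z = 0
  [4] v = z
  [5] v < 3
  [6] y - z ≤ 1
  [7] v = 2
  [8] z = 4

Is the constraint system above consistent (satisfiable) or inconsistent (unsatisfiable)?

Constraint 7 fixes v = 2 and constraint 8 fixes z = 4, but constraint 4 requires v = z. Since 2 ≠ 4, contradiction.

Unsatisfiable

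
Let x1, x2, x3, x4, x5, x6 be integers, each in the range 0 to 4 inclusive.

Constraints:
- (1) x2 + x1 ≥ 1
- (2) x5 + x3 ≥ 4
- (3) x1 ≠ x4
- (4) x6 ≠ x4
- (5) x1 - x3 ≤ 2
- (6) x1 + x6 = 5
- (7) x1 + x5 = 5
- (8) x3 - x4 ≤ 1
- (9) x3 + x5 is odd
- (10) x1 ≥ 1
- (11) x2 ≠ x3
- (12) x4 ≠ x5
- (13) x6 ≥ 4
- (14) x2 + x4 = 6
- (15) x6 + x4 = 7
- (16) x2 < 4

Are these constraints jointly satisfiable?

Satisfiable

Setting (x1, x2, x3, x4, x5, x6) = (1, 3, 1, 3, 4, 4) satisfies everything: constraint 1: x2 + x1 = 4; constraint 2: x5 + x3 = 5; constraint 5: x1 - x3 = 0, and the others follow.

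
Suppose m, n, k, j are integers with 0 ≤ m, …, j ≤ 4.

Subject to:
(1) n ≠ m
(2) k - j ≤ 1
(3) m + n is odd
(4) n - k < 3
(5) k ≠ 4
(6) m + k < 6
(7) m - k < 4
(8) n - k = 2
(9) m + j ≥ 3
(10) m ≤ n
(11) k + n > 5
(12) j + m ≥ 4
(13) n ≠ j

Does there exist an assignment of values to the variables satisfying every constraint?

Satisfiable

Take m = 3, n = 4, k = 2, j = 3. Then constraint 2: k - j = -1; constraint 4: n - k = 2; constraint 6: m + k = 5, and every other listed constraint is also met.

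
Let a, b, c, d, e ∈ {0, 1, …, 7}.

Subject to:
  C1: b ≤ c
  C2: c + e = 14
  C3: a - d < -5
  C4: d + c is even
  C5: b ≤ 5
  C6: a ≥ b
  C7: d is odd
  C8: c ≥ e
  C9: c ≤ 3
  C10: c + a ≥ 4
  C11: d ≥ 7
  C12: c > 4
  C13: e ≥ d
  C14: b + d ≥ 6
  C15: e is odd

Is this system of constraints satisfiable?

From constraints 11 and 13: e ≥ d and d ≥ 7, so e ≥ 7. From constraints 8 and 9: e ≤ c and c ≤ 3, so e ≤ 3. But 3 < 7, so no value of e works.

Unsatisfiable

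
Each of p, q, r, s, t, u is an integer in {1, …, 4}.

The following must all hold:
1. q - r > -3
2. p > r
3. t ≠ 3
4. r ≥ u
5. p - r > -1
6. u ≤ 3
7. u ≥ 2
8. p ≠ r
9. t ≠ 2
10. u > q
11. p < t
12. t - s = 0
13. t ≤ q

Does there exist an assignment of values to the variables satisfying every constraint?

Unsatisfiable

Constraints 2, 4, 10, 11, and 13 give q < u, u ≤ r, r < p, p < t, t ≤ q. Chaining: q < u ≤ r < p < t ≤ q, which forces q < q — impossible.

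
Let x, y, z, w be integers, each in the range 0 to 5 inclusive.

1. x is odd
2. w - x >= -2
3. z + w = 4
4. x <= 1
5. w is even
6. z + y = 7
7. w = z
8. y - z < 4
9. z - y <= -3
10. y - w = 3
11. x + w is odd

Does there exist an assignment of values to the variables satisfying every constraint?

Setting (x, y, z, w) = (1, 5, 2, 2) satisfies everything: constraint 2: w - x = 1; constraint 3: z + w = 4, and the others follow.

Satisfiable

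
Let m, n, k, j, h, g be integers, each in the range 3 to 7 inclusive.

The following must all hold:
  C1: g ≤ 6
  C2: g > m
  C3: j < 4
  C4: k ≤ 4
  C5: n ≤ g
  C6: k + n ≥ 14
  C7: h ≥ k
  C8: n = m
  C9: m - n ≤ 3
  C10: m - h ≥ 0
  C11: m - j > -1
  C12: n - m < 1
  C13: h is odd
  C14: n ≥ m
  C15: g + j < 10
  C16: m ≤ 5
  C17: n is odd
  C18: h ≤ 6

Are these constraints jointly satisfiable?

Unsatisfiable

From constraints 7 and 18: k ≤ h ≤ 6. From constraints 1 and 5: n ≤ g ≤ 6. Hence k + n ≤ 12. But constraint 6 requires k + n ≥ 14, and 14 > 12. Contradiction.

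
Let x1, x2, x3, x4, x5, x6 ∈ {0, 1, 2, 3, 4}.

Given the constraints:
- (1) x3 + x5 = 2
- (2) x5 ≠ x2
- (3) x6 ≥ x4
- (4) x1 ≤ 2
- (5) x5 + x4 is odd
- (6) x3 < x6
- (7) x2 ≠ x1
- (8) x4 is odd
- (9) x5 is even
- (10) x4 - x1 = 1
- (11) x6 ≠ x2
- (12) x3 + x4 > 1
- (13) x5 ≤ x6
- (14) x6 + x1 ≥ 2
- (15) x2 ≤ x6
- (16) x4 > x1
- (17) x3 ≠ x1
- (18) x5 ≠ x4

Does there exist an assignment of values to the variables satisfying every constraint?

One satisfying assignment is x1 = 0, x2 = 1, x3 = 2, x4 = 1, x5 = 0, x6 = 4.
For the less obvious constraints — constraint 1: x3 + x5 = 2; constraint 10: x4 - x1 = 1; constraint 12: x3 + x4 = 3 — and the others hold by inspection.

Satisfiable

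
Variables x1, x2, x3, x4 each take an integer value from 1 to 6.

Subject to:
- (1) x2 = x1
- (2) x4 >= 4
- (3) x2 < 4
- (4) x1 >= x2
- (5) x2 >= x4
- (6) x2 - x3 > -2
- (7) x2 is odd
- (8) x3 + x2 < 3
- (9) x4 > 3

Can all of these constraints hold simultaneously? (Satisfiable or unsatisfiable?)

From constraints 2 and 5: x2 ≥ x4 and x4 ≥ 4, so x2 ≥ 4. From constraint 3: x2 ≤ 3. But 3 < 4, so no value of x2 works.

Unsatisfiable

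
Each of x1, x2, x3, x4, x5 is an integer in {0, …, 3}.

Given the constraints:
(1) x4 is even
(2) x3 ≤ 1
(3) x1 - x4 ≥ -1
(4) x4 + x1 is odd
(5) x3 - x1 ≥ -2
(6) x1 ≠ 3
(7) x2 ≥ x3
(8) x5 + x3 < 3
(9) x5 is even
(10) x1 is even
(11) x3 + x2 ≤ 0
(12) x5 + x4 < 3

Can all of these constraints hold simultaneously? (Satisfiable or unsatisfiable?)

Unsatisfiable

Constraint 1 makes x4 even and constraint 10 makes x1 even, so x4 + x1 must be even. Constraint 4 says x4 + x1 is odd — contradiction.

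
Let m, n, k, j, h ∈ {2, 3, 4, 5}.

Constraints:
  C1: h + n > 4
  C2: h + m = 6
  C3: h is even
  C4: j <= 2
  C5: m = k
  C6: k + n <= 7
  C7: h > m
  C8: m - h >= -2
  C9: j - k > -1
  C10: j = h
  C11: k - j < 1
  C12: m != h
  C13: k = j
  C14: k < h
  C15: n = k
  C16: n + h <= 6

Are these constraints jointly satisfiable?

From constraints 5, 10, and 13, m = k = j = h, so m = h. But constraint 12 says m ≠ h. Contradiction.

Unsatisfiable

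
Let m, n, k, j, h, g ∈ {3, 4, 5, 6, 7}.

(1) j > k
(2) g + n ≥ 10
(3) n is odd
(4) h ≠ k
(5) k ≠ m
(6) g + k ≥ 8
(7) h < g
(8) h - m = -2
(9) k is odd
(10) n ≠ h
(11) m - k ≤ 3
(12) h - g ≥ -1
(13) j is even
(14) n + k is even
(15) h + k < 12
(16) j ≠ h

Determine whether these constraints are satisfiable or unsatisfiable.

Satisfiable

Take m = 6, n = 7, k = 5, j = 6, h = 4, g = 5. Then constraint 2: g + n = 12; constraint 6: g + k = 10, and every other listed constraint is also met.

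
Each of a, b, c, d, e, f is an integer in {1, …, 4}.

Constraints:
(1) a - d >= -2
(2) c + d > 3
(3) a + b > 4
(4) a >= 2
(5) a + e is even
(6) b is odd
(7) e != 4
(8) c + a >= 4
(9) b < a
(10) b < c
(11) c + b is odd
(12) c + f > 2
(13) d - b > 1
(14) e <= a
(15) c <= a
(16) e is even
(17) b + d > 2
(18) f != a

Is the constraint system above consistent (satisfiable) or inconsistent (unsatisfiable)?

One satisfying assignment is a = 4, b = 1, c = 2, d = 4, e = 2, f = 2.
For the less obvious constraints — constraint 1: a - d = 0; constraint 2: c + d = 6 — and the others hold by inspection.

Satisfiable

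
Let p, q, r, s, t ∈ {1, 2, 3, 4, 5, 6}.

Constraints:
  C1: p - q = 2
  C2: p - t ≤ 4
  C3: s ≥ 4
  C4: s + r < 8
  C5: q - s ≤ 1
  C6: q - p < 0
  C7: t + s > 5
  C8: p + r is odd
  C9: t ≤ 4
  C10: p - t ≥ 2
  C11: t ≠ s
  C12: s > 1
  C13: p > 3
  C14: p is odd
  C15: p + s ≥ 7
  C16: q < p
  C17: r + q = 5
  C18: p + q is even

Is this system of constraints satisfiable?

Satisfiable

Take p = 5, q = 3, r = 2, s = 5, t = 3. Then constraint 1: p - q = 2; constraint 2: p - t = 2, and every other listed constraint is also met.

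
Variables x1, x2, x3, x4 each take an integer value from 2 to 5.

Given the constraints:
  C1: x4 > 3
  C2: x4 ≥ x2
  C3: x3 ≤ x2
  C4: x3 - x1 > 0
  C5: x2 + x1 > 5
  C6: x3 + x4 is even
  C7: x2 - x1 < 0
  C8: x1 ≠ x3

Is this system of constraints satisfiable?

Unsatisfiable

Constraints 3, 4, and 7 give x3 ≤ x2, x2 < x1, x1 < x3. Chaining: x3 ≤ x2 < x1 < x3, which forces x3 < x3 — impossible.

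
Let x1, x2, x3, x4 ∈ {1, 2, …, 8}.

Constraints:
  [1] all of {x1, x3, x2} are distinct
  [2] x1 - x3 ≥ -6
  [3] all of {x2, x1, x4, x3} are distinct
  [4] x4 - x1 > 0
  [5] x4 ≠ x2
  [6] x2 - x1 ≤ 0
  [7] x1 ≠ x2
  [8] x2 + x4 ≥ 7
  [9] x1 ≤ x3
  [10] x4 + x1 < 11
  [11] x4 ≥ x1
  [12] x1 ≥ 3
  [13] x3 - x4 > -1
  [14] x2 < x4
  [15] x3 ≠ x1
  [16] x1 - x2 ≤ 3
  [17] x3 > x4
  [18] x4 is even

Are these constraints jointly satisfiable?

Try x1 = 4, x2 = 2, x3 = 7, x4 = 6.
Check constraint 2: x1 - x3 = -3; constraint 4: x4 - x1 = 2. The remaining constraints are straightforward to verify.

Satisfiable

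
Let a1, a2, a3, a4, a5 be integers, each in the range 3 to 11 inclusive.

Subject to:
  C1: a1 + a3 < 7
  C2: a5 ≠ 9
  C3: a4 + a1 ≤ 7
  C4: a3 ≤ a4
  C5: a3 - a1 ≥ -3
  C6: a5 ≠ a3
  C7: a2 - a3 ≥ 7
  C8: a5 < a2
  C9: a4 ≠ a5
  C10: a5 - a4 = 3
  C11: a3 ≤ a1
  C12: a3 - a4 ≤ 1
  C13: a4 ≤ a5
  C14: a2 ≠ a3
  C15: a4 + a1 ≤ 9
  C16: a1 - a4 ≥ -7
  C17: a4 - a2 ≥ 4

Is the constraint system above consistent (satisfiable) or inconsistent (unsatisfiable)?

Unsatisfiable

Constraints 5, 7, 16, and 17 give a2 − a3 ≥ 7, a3 − a1 ≥ -3, a1 − a4 ≥ -7, a4 − a2 ≥ 4.
Adding all 4 inequalities: the left sides telescope to 0, and the right sides sum to 7 + (-3) + (-7) + 4 = 1. So 0 ≥ 1, which is false.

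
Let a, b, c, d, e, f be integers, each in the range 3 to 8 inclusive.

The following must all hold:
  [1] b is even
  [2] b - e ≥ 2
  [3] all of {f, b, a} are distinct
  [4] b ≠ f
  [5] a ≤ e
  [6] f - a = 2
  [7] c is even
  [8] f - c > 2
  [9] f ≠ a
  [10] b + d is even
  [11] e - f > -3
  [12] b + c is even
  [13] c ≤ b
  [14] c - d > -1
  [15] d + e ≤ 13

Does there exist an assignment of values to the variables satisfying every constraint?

Satisfiable

Setting (a, b, c, d, e, f) = (5, 8, 4, 4, 6, 7) satisfies everything: constraint 2: b - e = 2; constraint 6: f - a = 2, and the others follow.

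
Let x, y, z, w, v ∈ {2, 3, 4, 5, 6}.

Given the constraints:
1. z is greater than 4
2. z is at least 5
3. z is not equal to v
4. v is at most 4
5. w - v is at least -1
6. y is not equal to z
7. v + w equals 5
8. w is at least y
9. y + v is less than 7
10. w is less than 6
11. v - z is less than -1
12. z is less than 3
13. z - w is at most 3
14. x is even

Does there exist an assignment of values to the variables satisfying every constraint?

From constraint 1: z ≥ 5. From constraint 12: z ≤ 2. But 2 < 5, so no value of z works.

Unsatisfiable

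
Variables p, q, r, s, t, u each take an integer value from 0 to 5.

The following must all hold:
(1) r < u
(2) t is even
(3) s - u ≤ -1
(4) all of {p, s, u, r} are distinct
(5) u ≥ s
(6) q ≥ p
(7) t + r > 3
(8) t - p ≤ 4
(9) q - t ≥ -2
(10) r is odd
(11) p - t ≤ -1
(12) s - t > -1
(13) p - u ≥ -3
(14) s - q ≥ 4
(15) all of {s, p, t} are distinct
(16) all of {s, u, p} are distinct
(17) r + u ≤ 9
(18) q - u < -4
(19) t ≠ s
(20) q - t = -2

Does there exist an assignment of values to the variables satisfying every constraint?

Unsatisfiable

Constraints 3, 9, 11, 13, and 14 give q − t ≥ -2, t − p ≥ 1, p − u ≥ -3, u − s ≥ 1, s − q ≥ 4.
Adding all 5 inequalities: the left sides telescope to 0, and the right sides sum to (-2) + 1 + (-3) + 1 + 4 = 1. So 0 ≥ 1, which is false.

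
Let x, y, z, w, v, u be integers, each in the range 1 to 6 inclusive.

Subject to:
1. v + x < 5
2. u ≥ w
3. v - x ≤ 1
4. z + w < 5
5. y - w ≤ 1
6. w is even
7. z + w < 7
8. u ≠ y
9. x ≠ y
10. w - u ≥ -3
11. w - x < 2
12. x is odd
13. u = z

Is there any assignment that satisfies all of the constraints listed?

Satisfiable

One satisfying assignment is x = 1, y = 3, z = 2, w = 2, v = 2, u = 2.
For the less obvious constraints — constraint 1: v + x = 3; constraint 3: v - x = 1; constraint 4: z + w = 4 — and the others hold by inspection.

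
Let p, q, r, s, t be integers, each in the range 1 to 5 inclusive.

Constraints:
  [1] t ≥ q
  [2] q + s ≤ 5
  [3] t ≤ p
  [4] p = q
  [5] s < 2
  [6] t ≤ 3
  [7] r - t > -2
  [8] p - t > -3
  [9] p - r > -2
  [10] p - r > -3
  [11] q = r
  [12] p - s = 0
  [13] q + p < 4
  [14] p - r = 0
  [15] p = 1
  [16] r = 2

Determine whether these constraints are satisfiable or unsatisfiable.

Unsatisfiable

Constraint 15 fixes p = 1 and constraint 16 fixes r = 2. Constraints 4 and 11 give p = q = r, so p = r. But 1 ≠ 2 — contradiction.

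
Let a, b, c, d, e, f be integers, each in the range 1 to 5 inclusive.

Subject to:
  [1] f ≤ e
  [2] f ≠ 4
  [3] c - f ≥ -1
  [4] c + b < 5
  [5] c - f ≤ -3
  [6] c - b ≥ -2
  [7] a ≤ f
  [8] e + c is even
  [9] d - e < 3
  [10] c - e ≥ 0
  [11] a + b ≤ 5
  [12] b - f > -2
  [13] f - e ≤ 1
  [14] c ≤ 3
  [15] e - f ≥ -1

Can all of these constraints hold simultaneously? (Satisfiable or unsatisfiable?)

Unsatisfiable

Constraints 5, 10, and 15 give c − e ≥ 0, e − f ≥ -1, f − c ≥ 3.
Adding all 3 inequalities: the left sides telescope to 0, and the right sides sum to 0 + (-1) + 3 = 2. So 0 ≥ 2, which is false.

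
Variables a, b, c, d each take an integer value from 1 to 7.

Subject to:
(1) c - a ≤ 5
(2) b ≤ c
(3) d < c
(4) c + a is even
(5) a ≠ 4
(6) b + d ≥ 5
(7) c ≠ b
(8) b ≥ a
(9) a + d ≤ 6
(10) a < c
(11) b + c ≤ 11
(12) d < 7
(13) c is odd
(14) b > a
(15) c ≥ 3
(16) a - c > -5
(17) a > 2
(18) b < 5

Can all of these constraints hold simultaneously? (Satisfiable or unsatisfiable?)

Take a = 3, b = 4, c = 5, d = 3. Then constraint 1: c - a = 2; constraint 6: b + d = 7, and every other listed constraint is also met.

Satisfiable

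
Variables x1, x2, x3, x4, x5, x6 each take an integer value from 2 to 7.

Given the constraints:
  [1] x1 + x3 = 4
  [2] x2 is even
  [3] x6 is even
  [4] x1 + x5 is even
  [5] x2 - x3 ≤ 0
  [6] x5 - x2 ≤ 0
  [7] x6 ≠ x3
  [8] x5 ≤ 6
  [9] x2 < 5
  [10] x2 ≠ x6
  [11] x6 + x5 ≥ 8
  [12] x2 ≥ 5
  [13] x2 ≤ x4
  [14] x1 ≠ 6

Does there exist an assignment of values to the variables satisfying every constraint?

From constraint 12: x2 ≥ 5. From constraint 9: x2 ≤ 4. But 4 < 5, so no value of x2 works.

Unsatisfiable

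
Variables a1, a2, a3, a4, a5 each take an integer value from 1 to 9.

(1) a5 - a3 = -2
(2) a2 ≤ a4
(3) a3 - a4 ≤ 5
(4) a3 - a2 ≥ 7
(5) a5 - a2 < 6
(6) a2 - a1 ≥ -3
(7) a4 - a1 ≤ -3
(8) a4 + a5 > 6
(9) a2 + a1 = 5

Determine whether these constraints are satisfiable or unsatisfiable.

Unsatisfiable

Constraints 3, 4, 6, and 7 give a3 − a2 ≥ 7, a2 − a1 ≥ -3, a1 − a4 ≥ 3, a4 − a3 ≥ -5.
Adding all 4 inequalities: the left sides telescope to 0, and the right sides sum to 7 + (-3) + 3 + (-5) = 2. So 0 ≥ 2, which is false.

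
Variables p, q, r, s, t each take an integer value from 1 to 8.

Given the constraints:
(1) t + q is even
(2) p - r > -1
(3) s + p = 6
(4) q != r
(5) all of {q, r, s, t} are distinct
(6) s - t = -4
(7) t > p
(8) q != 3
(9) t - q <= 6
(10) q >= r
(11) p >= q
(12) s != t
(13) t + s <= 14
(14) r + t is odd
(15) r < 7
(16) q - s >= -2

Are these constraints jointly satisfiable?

Setting (p, q, r, s, t) = (2, 2, 1, 4, 8) satisfies everything: constraint 2: p - r = 1; constraint 3: s + p = 6; constraint 6: s - t = -4, and the others follow.

Satisfiable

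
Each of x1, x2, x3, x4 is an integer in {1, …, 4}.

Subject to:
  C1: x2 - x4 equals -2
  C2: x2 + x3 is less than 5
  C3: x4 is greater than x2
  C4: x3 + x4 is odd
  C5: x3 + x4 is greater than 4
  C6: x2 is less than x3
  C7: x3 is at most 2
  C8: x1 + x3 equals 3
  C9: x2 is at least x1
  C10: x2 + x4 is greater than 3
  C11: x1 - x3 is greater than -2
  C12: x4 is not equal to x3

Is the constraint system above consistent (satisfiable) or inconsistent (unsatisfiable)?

Setting (x1, x2, x3, x4) = (1, 1, 2, 3) satisfies everything: constraint 1: x2 - x4 = -2; constraint 2: x2 + x3 = 3; constraint 5: x3 + x4 = 5, and the others follow.

Satisfiable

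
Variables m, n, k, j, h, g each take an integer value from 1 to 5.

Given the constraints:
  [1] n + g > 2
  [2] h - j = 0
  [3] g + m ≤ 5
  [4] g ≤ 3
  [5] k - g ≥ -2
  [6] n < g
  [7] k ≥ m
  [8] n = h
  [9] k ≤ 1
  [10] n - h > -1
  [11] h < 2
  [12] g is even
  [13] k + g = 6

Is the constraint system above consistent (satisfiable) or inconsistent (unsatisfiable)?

Unsatisfiable

From constraint 9: k ≤ 1. From constraint 4: g ≤ 3. Hence k + g ≤ 4. But constraint 13 requires k + g = 6, and 6 > 4. Contradiction.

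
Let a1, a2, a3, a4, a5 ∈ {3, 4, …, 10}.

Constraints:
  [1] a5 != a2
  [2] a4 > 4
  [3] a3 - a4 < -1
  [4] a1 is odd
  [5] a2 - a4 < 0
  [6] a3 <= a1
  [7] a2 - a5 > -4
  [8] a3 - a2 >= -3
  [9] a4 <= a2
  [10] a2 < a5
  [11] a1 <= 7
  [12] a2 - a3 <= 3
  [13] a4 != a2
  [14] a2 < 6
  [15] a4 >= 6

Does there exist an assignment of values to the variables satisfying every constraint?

From constraints 9 and 15: a2 ≥ a4 and a4 ≥ 6, so a2 ≥ 6. From constraint 14: a2 ≤ 5. But 5 < 6, so no value of a2 works.

Unsatisfiable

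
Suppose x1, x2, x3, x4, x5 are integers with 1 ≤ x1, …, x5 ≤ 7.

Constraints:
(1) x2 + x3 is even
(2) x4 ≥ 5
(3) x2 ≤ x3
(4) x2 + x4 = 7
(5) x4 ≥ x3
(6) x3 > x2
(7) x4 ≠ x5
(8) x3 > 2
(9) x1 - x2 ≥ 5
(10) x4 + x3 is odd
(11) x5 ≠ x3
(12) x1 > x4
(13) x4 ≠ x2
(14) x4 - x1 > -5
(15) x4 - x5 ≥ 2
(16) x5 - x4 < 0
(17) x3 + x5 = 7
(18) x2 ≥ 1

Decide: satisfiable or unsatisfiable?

Take x1 = 7, x2 = 2, x3 = 4, x4 = 5, x5 = 3. Then constraint 4: x2 + x4 = 7; constraint 9: x1 - x2 = 5, and every other listed constraint is also met.

Satisfiable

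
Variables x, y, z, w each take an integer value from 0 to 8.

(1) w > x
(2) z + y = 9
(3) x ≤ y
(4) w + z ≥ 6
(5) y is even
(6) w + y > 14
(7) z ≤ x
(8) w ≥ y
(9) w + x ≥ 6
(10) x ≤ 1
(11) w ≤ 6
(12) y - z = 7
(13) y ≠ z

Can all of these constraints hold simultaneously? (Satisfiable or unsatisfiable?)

Unsatisfiable

From constraints 7 and 10: z ≤ x ≤ 1. From constraints 8 and 11: y ≤ w ≤ 6. Hence z + y ≤ 7. But constraint 2 requires z + y = 9, and 9 > 7. Contradiction.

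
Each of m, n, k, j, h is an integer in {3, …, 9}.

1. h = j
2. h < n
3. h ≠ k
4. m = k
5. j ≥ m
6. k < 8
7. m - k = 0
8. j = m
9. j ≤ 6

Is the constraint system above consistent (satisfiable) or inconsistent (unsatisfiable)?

From constraints 1, 4, and 8, h = j = m = k, so h = k. But constraint 3 says h ≠ k. Contradiction.

Unsatisfiable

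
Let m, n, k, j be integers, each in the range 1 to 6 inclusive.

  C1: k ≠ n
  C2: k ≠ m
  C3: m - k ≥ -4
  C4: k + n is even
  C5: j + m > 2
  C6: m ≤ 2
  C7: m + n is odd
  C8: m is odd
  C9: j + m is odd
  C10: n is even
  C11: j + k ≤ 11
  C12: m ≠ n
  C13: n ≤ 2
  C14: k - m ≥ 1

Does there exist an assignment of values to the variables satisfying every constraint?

Satisfiable

One satisfying assignment is m = 1, n = 2, k = 4, j = 4.
For the less obvious constraints — constraint 3: m - k = -3; constraint 5: j + m = 5 — and the others hold by inspection.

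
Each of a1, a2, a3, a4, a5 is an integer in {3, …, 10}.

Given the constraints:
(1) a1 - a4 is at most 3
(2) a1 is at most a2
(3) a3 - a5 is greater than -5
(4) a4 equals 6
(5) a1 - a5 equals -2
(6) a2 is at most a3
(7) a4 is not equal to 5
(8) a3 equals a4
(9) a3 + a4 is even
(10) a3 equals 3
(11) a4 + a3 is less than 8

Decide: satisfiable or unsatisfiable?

Constraint 10 fixes a3 = 3 and constraint 4 fixes a4 = 6, but constraint 8 requires a3 = a4. Since 3 ≠ 6, contradiction.

Unsatisfiable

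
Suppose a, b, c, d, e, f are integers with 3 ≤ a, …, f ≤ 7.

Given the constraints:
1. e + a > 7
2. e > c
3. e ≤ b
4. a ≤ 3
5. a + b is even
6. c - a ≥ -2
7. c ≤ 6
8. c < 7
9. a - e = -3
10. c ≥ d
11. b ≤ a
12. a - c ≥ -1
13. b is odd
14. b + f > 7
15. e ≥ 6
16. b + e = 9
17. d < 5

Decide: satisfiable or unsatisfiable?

Unsatisfiable

From constraints 3 and 15: b ≥ e and e ≥ 6, so b ≥ 6. From constraints 4 and 11: b ≤ a and a ≤ 3, so b ≤ 3. But 3 < 6, so no value of b works.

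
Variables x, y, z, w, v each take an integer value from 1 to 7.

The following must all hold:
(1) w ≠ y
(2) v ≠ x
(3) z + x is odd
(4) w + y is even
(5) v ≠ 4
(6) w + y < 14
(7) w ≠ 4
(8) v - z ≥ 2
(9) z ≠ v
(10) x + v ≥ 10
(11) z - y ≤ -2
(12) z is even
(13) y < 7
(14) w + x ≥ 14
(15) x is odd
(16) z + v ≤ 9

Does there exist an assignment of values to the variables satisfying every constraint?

Try x = 7, y = 5, z = 2, w = 7, v = 5.
Check constraint 6: w + y = 12; constraint 8: v - z = 3. The remaining constraints are straightforward to verify.

Satisfiable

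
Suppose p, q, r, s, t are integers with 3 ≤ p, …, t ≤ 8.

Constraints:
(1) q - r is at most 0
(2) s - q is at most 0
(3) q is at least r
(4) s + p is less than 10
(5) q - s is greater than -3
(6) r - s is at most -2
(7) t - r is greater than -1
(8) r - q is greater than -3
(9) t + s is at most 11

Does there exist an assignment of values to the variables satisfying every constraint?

Unsatisfiable

Constraints 1, 2, and 6 give s − r ≥ 2, r − q ≥ 0, q − s ≥ 0.
Adding all 3 inequalities: the left sides telescope to 0, and the right sides sum to 2 + 0 + 0 = 2. So 0 ≥ 2, which is false.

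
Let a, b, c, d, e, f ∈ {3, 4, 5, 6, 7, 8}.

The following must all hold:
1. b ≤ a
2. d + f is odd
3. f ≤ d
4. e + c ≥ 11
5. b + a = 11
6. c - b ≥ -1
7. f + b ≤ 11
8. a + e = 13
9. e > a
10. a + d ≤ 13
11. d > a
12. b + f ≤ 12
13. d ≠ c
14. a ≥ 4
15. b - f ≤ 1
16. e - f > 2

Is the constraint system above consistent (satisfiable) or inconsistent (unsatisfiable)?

Satisfiable

Setting (a, b, c, d, e, f) = (6, 5, 5, 7, 7, 4) satisfies everything: constraint 4: e + c = 12; constraint 5: b + a = 11, and the others follow.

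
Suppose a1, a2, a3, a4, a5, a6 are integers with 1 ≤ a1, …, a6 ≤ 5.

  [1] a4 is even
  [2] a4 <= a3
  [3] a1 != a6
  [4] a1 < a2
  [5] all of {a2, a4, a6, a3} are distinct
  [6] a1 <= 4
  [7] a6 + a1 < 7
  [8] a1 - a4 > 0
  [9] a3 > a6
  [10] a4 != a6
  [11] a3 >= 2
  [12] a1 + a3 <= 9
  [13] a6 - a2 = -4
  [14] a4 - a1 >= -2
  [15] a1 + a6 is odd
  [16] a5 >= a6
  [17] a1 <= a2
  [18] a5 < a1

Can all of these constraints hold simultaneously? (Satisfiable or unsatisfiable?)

One satisfying assignment is a1 = 4, a2 = 5, a3 = 4, a4 = 2, a5 = 1, a6 = 1.
For the less obvious constraints — constraint 7: a6 + a1 = 5; constraint 8: a1 - a4 = 2 — and the others hold by inspection.

Satisfiable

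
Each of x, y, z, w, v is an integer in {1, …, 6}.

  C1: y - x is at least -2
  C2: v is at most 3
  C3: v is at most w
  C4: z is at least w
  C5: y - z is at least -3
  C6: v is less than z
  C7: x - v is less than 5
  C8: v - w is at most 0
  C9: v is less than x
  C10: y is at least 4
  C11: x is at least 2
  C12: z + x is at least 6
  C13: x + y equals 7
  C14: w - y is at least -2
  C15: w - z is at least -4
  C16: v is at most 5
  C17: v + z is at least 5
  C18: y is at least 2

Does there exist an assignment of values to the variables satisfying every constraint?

Satisfiable

The assignment x = 3, y = 4, z = 4, w = 2, v = 1 works:
  constraint 1 holds since y - x = 1.
  constraint 5 holds since y - z = 0.
  constraint 7 holds since x - v = 2.
The rest check out directly.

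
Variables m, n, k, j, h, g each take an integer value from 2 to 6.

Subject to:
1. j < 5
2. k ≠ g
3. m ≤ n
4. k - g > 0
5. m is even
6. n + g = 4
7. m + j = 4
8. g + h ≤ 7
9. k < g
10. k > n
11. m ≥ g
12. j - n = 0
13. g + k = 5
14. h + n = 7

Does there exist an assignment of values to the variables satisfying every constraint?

Constraints 3, 9, 10, and 11 give k < g, g ≤ m, m ≤ n, n < k. Chaining: k < g ≤ m ≤ n < k, which forces k < k — impossible.

Unsatisfiable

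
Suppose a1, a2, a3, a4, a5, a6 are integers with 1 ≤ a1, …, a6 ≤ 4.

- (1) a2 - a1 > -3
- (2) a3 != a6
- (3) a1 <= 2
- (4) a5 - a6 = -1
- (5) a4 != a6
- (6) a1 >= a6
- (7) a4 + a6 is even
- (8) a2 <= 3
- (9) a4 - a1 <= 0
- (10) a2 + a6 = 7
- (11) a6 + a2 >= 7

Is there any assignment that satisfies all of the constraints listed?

Unsatisfiable

From constraints 3 and 6: a6 ≤ a1 ≤ 2. From constraint 8: a2 ≤ 3. Hence a6 + a2 ≤ 5. But constraint 11 requires a6 + a2 ≥ 7, and 7 > 5. Contradiction.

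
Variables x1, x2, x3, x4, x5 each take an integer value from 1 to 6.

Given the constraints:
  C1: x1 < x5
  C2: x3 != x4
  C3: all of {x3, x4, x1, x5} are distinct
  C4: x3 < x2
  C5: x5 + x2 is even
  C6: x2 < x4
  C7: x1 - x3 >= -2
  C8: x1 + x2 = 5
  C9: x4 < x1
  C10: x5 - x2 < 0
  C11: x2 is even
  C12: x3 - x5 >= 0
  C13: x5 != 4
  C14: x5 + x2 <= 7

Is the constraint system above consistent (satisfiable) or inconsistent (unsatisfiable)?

Unsatisfiable

Constraints 1, 4, 6, 9, and 12 give x4 < x1, x1 < x5, x5 ≤ x3, x3 < x2, x2 < x4. Chaining: x4 < x1 < x5 ≤ x3 < x2 < x4, which forces x4 < x4 — impossible.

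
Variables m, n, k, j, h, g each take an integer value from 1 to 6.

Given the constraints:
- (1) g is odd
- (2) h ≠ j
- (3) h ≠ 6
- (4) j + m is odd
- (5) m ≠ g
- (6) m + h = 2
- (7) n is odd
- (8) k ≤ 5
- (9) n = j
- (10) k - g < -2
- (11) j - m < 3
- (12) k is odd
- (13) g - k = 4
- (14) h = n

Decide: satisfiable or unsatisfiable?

Unsatisfiable

From constraints 9 and 14, h = n = j, so h = j. But constraint 2 says h ≠ j. Contradiction.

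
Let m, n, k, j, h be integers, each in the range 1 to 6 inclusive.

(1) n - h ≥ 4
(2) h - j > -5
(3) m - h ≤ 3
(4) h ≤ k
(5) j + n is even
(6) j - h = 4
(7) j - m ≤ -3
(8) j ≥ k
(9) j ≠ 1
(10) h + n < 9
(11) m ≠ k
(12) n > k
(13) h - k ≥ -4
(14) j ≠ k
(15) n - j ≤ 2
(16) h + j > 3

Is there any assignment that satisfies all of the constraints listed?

Unsatisfiable

Constraints 1, 3, 7, and 15 give n − h ≥ 4, h − m ≥ -3, m − j ≥ 3, j − n ≥ -2.
Adding all 4 inequalities: the left sides telescope to 0, and the right sides sum to 4 + (-3) + 3 + (-2) = 2. So 0 ≥ 2, which is false.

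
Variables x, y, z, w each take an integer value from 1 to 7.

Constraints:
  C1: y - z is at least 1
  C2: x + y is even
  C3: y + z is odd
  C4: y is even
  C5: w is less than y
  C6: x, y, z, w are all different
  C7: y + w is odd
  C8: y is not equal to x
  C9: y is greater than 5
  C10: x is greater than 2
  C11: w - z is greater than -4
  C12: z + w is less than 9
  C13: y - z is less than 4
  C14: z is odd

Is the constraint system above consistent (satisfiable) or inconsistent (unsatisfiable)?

Satisfiable

Take x = 4, y = 6, z = 5, w = 3. Then constraint 1: y - z = 1; constraint 11: w - z = -2; constraint 12: z + w = 8, and every other listed constraint is also met.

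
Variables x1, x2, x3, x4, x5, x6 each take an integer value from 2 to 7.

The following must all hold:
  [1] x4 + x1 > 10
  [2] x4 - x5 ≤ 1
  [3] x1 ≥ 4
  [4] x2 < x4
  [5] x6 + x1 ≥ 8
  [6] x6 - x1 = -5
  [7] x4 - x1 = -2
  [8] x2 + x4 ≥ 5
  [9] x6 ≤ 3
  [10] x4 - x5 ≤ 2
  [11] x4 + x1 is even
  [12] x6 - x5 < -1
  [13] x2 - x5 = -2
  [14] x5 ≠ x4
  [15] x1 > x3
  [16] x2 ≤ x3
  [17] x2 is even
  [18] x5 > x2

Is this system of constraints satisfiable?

Satisfiable

Take x1 = 7, x2 = 2, x3 = 2, x4 = 5, x5 = 4, x6 = 2. Then constraint 1: x4 + x1 = 12; constraint 2: x4 - x5 = 1, and every other listed constraint is also met.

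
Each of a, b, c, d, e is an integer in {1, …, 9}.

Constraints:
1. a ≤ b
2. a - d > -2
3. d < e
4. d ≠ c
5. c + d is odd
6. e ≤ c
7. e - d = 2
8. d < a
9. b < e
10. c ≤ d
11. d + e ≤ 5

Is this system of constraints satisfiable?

Unsatisfiable

Constraints 1, 6, 8, 9, and 10 give b < e, e ≤ c, c ≤ d, d < a, a ≤ b. Chaining: b < e ≤ c ≤ d < a ≤ b, which forces b < b — impossible.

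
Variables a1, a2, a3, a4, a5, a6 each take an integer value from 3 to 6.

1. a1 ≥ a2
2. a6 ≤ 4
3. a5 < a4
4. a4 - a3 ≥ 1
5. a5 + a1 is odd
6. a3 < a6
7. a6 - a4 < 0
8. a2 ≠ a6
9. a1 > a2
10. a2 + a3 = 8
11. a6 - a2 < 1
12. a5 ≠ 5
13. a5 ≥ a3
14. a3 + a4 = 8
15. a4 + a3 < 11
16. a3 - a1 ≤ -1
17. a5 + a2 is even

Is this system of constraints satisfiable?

One satisfying assignment is a1 = 6, a2 = 5, a3 = 3, a4 = 5, a5 = 3, a6 = 4.
For the less obvious constraints — constraint 4: a4 - a3 = 2; constraint 7: a6 - a4 = -1; constraint 10: a2 + a3 = 8 — and the others hold by inspection.

Satisfiable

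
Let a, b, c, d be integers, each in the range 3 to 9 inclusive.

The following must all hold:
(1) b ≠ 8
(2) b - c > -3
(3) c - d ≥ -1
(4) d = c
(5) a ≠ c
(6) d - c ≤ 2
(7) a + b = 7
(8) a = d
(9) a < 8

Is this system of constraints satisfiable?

From constraints 4 and 8, a = d = c, so a = c. But constraint 5 says a ≠ c. Contradiction.

Unsatisfiable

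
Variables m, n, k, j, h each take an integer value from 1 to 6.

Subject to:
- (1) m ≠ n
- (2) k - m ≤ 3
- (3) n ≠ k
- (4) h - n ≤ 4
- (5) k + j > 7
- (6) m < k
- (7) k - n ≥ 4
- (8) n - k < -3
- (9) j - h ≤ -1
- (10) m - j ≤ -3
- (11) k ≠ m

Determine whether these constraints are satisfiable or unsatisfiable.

Constraints 2, 4, 7, 9, and 10 give h − j ≥ 1, j − m ≥ 3, m − k ≥ -3, k − n ≥ 4, n − h ≥ -4.
Adding all 5 inequalities: the left sides telescope to 0, and the right sides sum to 1 + 3 + (-3) + 4 + (-4) = 1. So 0 ≥ 1, which is false.

Unsatisfiable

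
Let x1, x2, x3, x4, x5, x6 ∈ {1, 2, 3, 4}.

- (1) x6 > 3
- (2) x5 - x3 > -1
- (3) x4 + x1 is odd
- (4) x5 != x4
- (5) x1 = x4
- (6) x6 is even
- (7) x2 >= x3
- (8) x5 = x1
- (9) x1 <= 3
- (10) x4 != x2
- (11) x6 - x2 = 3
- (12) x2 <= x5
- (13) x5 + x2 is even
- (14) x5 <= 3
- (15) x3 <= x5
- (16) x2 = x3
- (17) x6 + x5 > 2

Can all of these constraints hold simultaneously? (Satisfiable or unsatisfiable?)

From constraints 5 and 8, x5 = x1 = x4, so x5 = x4. But constraint 4 says x5 ≠ x4. Contradiction.

Unsatisfiable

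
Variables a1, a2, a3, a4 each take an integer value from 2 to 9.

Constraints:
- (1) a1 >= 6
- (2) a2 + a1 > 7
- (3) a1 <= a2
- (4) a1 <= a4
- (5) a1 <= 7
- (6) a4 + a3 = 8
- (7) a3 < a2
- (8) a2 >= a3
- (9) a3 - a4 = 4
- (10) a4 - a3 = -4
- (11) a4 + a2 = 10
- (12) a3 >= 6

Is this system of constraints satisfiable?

From constraints 1 and 4: a4 ≥ a1 ≥ 6. From constraints 8 and 12: a2 ≥ a3 ≥ 6. Hence a4 + a2 ≥ 12. But constraint 11 requires a4 + a2 = 10, and 10 < 12. Contradiction.

Unsatisfiable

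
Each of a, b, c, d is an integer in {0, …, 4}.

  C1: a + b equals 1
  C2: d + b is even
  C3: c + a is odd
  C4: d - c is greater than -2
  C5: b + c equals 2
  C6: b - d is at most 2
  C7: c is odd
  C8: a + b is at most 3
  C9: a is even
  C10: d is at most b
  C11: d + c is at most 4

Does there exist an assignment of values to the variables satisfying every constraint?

Take a = 0, b = 1, c = 1, d = 1. Then constraint 1: a + b = 1; constraint 4: d - c = 0, and every other listed constraint is also met.

Satisfiable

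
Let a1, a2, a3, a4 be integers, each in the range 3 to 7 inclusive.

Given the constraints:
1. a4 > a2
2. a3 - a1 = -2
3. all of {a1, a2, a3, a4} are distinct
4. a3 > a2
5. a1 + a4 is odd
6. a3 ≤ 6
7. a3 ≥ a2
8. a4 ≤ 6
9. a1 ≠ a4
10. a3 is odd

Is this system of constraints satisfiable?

Setting (a1, a2, a3, a4) = (7, 3, 5, 6) satisfies everything: constraint 2: a3 - a1 = -2; constraint 3: values 7, 3, 5, 6 are distinct; constraint 5: a1 + a4 = 13 is odd, and the others follow.

Satisfiable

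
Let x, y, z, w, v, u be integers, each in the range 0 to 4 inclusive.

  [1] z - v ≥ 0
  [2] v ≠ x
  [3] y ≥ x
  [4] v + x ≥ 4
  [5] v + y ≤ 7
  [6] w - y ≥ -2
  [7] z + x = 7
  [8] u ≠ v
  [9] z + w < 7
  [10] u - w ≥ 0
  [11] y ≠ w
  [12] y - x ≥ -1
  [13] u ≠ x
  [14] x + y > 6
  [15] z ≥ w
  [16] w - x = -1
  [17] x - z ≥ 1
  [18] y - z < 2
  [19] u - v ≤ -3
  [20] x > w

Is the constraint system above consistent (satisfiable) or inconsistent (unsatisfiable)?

Constraints 1, 6, 10, 12, 17, and 19 give y − x ≥ -1, x − z ≥ 1, z − v ≥ 0, v − u ≥ 3, u − w ≥ 0, w − y ≥ -2.
Adding all 6 inequalities: the left sides telescope to 0, and the right sides sum to (-1) + 1 + 0 + 3 + 0 + (-2) = 1. So 0 ≥ 1, which is false.

Unsatisfiable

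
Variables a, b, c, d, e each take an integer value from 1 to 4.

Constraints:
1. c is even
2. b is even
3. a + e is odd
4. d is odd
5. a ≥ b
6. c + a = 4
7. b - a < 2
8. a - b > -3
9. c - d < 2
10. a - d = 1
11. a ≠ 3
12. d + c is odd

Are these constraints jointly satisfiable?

Satisfiable

The assignment a = 2, b = 2, c = 2, d = 1, e = 3 works:
  constraint 6 holds since c + a = 4.
  constraint 7 holds since b - a = 0.
The rest check out directly.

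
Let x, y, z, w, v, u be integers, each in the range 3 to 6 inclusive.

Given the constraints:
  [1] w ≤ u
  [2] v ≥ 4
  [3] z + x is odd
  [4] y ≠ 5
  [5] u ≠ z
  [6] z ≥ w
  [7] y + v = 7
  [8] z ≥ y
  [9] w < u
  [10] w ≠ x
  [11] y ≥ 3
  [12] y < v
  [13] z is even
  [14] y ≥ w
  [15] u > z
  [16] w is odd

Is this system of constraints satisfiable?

Satisfiable

One satisfying assignment is x = 5, y = 3, z = 4, w = 3, v = 4, u = 5.
For the less obvious constraints — constraint 3: z + x = 9 is odd; constraint 7: y + v = 7 — and the others hold by inspection.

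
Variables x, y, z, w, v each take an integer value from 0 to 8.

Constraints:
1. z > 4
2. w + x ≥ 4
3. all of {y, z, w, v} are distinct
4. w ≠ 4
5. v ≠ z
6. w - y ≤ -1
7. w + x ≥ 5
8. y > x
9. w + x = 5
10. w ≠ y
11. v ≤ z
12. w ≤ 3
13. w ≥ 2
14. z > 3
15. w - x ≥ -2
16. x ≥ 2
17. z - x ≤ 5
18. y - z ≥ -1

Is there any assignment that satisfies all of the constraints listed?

Satisfiable

The assignment x = 2, y = 6, z = 7, w = 3, v = 2 works:
  constraint 2 holds since w + x = 5.
  constraint 6 holds since w - y = -3.
The rest check out directly.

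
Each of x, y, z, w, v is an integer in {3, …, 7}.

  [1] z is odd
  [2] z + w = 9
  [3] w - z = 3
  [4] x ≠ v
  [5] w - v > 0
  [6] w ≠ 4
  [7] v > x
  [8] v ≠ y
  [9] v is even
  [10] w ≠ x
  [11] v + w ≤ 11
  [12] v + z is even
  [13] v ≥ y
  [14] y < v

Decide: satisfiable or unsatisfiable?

Constraint 9 makes v even and constraint 1 makes z odd, so v + z must be odd. Constraint 12 says v + z is even — contradiction.

Unsatisfiable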